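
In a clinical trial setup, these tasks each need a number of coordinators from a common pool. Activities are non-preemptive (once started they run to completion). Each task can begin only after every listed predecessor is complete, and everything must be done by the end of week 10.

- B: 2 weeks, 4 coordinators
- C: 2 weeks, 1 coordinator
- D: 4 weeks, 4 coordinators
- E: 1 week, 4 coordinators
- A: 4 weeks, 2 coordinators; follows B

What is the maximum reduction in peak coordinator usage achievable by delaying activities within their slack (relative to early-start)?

Early-start peak: w1:13  w2:9  w3:6  w4:6  w5:2  w6:2  w7:0  w8:0  w9:0  w10:0 ⇒ 13.
Leveled (B@1, C@1, D@3, E@7, A@3): w1:5  w2:5  w3:6  w4:6  w5:6  w6:6  w7:4  w8:0  w9:0  w10:0 ⇒ 6.
Reduction 13 − 6 = 7.

7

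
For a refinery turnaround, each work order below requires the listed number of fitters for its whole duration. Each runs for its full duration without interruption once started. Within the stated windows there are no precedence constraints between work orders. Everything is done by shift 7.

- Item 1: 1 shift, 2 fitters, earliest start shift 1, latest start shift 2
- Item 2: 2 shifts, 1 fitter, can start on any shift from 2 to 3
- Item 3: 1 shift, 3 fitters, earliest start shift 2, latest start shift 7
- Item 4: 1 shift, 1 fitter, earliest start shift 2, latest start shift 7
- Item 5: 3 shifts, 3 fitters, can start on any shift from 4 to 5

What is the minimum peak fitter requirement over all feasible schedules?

3

Early-start (Item 1@1, Item 2@2, Item 3@2, Item 4@2, Item 5@4) gives peak 5: s1:2  s2:5  s3:1  s4:3  s5:3  s6:3  s7:0.
Shift Item 3→4, Item 5→5.
Schedule Item 1@1, Item 2@2, Item 3@4, Item 4@2, Item 5@5: s1:2  s2:2  s3:1  s4:3  s5:3  s6:3  s7:3 — peak 3.
Total fitter-shifts = 17 over 7 shifts ⇒ peak ≥ ⌈17/7⌉ = 3, so 3 is optimal.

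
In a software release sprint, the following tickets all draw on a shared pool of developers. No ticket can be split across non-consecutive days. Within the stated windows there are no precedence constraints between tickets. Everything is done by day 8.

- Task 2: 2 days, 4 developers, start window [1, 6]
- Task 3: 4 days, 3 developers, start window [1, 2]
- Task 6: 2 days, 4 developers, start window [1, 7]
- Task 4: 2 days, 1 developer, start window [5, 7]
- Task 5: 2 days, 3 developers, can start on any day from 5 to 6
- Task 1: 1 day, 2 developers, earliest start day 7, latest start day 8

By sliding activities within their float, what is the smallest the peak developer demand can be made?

Early-start (Task 2@1, Task 3@1, Task 6@1, Task 4@5, Task 5@5, Task 1@7) gives peak 11: d1:11  d2:11  d3:3  d4:3  d5:4  d6:4  d7:2  d8:0.
Shift Task 6→3.
Schedule Task 2@1, Task 3@1, Task 6@3, Task 4@5, Task 5@5, Task 1@7: d1:7  d2:7  d3:7  d4:7  d5:4  d6:4  d7:2  d8:0 — peak 7.

7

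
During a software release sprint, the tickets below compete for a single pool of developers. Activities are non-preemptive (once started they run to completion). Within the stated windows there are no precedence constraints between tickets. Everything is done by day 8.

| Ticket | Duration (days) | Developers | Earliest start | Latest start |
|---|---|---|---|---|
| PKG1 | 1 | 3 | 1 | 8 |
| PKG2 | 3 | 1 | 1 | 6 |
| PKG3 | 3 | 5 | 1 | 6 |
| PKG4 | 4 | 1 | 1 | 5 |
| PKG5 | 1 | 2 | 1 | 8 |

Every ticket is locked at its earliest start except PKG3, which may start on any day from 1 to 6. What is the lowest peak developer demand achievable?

7

PKG3@1: d1:12  d2:7  d3:7  d4:1  d5:0  d6:0  d7:0  d8:0 → peak 12
PKG3@2: d1:7  d2:7  d3:7  d4:6  d5:0  d6:0  d7:0  d8:0 → peak 7
PKG3@3: d1:7  d2:2  d3:7  d4:6  d5:5  d6:0  d7:0  d8:0 → peak 7
PKG3@4: d1:7  d2:2  d3:2  d4:6  d5:5  d6:5  d7:0  d8:0 → peak 7
PKG3@5: d1:7  d2:2  d3:2  d4:1  d5:5  d6:5  d7:5  d8:0 → peak 7
PKG3@6: d1:7  d2:2  d3:2  d4:1  d5:0  d6:5  d7:5  d8:5 → peak 7
Best is PKG3@2, peak 7.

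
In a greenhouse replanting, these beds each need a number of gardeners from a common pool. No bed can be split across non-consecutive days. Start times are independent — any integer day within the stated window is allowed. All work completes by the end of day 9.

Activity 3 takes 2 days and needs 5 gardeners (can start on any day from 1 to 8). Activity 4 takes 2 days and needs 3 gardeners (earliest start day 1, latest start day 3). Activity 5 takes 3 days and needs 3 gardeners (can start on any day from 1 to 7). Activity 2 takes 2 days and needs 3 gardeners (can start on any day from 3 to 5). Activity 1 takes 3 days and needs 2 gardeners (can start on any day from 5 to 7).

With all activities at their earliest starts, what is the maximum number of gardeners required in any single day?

11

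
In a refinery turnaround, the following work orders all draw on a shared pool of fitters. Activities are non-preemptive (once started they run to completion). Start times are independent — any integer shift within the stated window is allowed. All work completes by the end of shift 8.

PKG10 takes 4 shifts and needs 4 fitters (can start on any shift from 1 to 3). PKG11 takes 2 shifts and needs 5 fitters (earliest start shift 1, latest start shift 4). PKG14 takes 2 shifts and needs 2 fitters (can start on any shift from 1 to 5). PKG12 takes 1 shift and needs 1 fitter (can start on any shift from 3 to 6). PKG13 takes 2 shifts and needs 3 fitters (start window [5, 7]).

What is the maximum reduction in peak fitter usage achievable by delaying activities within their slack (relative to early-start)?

5

Early-start peak: s1:11  s2:11  s3:5  s4:4  s5:3  s6:3  s7:0  s8:0 ⇒ 11.
Leveled (PKG10@3, PKG11@1, PKG14@3, PKG12@5, PKG13@7): s1:5  s2:5  s3:6  s4:6  s5:5  s6:4  s7:3  s8:3 ⇒ 6.
Reduction 11 − 6 = 5.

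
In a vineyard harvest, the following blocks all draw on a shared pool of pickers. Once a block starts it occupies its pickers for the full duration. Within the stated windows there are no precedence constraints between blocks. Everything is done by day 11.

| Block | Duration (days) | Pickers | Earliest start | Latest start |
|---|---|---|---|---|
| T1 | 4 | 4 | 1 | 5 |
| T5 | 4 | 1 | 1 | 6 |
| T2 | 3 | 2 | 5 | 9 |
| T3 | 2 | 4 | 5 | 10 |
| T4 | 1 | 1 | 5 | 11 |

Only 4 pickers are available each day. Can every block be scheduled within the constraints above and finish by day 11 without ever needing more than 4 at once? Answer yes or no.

Schedule T1@1, T5@5, T2@5, T3@9, T4@5: d1:4  d2:4  d3:4  d4:4  d5:4  d6:3  d7:3  d8:1  d9:4  d10:4  d11:0 — peak 4 ≤ 4.

yes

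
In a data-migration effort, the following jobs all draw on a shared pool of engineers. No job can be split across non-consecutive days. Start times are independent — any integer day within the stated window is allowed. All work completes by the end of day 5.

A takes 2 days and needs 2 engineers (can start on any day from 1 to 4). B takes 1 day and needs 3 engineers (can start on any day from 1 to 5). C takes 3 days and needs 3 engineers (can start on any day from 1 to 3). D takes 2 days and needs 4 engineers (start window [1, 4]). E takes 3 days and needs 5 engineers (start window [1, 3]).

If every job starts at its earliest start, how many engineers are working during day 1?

17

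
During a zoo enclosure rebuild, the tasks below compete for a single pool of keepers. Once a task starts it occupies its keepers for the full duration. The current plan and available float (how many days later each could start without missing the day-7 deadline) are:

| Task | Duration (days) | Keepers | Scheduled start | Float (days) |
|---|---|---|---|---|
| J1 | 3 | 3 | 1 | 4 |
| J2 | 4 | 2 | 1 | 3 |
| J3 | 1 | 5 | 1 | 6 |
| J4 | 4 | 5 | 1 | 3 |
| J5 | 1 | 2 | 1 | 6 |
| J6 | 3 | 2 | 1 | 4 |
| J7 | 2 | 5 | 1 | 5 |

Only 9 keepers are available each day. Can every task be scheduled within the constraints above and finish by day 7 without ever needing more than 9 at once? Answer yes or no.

Schedule J1@1, J2@4, J3@1, J4@2, J5@4, J6@5, J7@6: d1:8  d2:8  d3:8  d4:9  d5:9  d6:9  d7:9 — peak 9 ≤ 9.

yes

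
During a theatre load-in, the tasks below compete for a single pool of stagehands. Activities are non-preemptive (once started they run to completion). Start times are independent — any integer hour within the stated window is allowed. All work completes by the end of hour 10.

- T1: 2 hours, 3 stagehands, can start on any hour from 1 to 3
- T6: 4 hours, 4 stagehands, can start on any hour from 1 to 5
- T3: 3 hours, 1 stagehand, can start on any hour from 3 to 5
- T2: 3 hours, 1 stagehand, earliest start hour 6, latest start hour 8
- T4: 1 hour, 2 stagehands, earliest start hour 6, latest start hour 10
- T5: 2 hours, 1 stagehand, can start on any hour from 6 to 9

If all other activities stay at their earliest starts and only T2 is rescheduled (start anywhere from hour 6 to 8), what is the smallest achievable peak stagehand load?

T2@6: h1:7  h2:7  h3:5  h4:5  h5:1  h6:4  h7:2  h8:1  h9:0  h10:0 → peak 7
T2@7: h1:7  h2:7  h3:5  h4:5  h5:1  h6:3  h7:2  h8:1  h9:1  h10:0 → peak 7
T2@8: h1:7  h2:7  h3:5  h4:5  h5:1  h6:3  h7:1  h8:1  h9:1  h10:1 → peak 7
Best is T2@6, peak 7.

7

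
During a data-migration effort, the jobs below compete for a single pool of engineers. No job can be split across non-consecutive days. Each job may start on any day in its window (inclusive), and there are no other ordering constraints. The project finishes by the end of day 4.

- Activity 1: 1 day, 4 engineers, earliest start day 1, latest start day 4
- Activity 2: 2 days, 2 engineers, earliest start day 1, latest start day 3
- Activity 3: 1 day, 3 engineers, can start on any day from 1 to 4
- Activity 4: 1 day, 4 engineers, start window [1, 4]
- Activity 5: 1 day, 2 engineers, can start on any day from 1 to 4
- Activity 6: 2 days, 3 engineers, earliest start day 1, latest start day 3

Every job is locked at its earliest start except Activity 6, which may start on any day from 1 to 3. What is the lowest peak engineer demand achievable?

Activity 6@1: d1:18  d2:5  d3:0  d4:0 → peak 18
Activity 6@2: d1:15  d2:5  d3:3  d4:0 → peak 15
Activity 6@3: d1:15  d2:2  d3:3  d4:3 → peak 15
Best is Activity 6@2, peak 15.

15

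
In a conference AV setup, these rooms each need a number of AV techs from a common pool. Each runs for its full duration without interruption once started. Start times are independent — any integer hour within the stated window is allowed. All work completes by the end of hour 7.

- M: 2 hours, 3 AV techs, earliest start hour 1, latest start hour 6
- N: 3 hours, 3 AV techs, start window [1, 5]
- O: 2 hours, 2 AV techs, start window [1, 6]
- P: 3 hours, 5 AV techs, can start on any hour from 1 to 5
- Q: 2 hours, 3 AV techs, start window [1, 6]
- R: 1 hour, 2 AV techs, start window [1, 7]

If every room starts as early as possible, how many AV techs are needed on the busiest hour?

Early-start schedule: M@1, N@1, O@1, P@1, Q@1, R@1.
Load per hour: hour 1: 18, hour 2: 16, hour 3: 8, hour 4: 0, hour 5: 0, hour 6: 0, hour 7: 0.
Peak is 18.

18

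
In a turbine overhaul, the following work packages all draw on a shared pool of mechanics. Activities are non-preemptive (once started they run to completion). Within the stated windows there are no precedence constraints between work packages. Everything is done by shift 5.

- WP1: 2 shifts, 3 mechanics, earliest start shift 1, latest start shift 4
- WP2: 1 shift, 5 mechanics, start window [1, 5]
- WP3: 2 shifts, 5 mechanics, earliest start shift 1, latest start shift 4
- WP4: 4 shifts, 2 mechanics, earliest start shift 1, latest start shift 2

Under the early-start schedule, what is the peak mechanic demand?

Early-start schedule: WP1@1, WP2@1, WP3@1, WP4@1.
Load per shift: shift 1: 15, shift 2: 10, shift 3: 2, shift 4: 2, shift 5: 0.
Peak is 15.

15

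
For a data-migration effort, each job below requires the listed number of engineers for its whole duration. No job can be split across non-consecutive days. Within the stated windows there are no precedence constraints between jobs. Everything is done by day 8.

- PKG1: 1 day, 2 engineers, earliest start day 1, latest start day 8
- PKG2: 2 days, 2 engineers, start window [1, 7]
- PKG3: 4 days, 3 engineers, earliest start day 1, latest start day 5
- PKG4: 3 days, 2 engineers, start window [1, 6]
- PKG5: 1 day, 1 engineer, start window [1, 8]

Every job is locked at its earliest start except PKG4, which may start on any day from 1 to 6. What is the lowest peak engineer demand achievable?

8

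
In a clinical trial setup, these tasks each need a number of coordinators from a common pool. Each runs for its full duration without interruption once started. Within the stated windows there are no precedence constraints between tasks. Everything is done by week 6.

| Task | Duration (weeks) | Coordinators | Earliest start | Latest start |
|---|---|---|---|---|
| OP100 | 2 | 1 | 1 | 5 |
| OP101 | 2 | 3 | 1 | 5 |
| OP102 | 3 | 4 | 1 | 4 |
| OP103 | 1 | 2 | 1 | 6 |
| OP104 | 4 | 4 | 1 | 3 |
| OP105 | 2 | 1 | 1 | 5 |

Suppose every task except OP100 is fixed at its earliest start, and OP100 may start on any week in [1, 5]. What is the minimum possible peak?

14

OP100@1: w1:15  w2:13  w3:8  w4:4  w5:0  w6:0 → peak 15
OP100@2: w1:14  w2:13  w3:9  w4:4  w5:0  w6:0 → peak 14
OP100@3: w1:14  w2:12  w3:9  w4:5  w5:0  w6:0 → peak 14
OP100@4: w1:14  w2:12  w3:8  w4:5  w5:1  w6:0 → peak 14
OP100@5: w1:14  w2:12  w3:8  w4:4  w5:1  w6:1 → peak 14
Best is OP100@2, peak 14.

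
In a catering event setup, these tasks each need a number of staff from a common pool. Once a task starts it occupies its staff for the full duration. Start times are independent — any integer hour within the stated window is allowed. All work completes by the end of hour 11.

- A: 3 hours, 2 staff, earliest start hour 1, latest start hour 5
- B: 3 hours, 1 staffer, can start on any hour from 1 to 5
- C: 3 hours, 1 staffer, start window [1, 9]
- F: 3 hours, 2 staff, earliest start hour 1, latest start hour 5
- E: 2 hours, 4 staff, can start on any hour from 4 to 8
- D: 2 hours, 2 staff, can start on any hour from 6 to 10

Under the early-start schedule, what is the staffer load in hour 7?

2

At early start, hour 7 has: D.
Demand: 2 = 2.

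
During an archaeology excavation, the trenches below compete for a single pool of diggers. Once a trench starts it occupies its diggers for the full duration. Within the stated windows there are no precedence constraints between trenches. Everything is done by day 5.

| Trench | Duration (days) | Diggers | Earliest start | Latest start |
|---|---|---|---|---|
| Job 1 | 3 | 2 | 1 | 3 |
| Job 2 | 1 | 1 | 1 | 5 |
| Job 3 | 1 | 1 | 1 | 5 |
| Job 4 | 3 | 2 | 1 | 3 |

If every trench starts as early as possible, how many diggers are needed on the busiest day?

Early-start schedule: Job 1@1, Job 2@1, Job 3@1, Job 4@1.
Load per day: day 1: 6, day 2: 4, day 3: 4, day 4: 0, day 5: 0.
Peak is 6.

6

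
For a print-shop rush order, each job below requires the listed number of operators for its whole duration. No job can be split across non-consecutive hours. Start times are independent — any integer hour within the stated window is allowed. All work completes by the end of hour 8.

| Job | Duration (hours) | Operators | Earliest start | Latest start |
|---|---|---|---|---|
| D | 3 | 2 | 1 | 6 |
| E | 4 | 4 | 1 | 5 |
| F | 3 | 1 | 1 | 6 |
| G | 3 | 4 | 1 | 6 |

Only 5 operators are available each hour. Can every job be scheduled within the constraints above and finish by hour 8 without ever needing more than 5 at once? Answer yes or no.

The minimum achievable peak is 6; 5 < 6, so no feasible schedule stays within the cap.

no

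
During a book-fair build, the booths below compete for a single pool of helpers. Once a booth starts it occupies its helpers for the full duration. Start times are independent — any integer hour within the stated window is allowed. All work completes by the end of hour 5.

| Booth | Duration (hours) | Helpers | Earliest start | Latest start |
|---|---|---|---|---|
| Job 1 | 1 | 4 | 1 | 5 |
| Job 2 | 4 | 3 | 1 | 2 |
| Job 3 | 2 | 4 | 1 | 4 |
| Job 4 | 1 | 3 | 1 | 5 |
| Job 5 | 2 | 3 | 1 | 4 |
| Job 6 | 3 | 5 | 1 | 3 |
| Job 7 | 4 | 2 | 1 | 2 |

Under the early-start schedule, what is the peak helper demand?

24

Early-start schedule: Job 1@1, Job 2@1, Job 3@1, Job 4@1, Job 5@1, Job 6@1, Job 7@1.
Load per hour: hour 1: 24, hour 2: 17, hour 3: 10, hour 4: 5, hour 5: 0.
Peak is 24.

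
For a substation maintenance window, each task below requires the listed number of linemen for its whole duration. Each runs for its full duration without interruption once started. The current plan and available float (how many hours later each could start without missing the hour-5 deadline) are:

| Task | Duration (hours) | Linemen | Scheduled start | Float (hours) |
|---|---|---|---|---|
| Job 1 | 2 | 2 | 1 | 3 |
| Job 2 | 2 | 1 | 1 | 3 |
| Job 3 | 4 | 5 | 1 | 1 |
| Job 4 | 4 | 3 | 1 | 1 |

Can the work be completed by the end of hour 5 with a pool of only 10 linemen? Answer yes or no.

yes

Schedule Job 1@1, Job 2@3, Job 3@1, Job 4@1: h1:10  h2:10  h3:9  h4:9  h5:0 — peak 10 ≤ 10.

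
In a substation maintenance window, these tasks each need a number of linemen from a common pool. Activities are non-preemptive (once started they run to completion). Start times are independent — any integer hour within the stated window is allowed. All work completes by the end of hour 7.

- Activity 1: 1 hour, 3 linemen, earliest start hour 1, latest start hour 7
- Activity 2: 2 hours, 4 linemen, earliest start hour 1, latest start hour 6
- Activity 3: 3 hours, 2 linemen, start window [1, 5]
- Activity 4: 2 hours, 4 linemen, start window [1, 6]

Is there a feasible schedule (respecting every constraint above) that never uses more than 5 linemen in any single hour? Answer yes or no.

yes

Schedule Activity 1@1, Activity 2@4, Activity 3@1, Activity 4@6: h1:5  h2:2  h3:2  h4:4  h5:4  h6:4  h7:4 — peak 5 ≤ 5.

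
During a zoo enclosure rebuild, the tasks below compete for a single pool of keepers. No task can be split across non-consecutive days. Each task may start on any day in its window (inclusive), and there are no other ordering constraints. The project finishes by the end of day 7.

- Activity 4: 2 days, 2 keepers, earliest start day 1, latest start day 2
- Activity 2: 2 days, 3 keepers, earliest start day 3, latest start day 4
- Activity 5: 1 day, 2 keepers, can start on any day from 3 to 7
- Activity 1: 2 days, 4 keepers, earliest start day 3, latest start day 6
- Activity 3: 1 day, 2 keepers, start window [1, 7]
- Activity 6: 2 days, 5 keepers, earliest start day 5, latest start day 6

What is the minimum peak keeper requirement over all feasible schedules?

Early-start (Activity 4@1, Activity 2@3, Activity 5@3, Activity 1@3, Activity 3@1, Activity 6@5) gives peak 9: d1:4  d2:2  d3:9  d4:7  d5:5  d6:5  d7:0.
Shift Activity 1→4, Activity 6→6.
Schedule Activity 4@1, Activity 2@3, Activity 5@3, Activity 1@4, Activity 3@1, Activity 6@6: d1:4  d2:2  d3:5  d4:7  d5:4  d6:5  d7:5 — peak 7.

7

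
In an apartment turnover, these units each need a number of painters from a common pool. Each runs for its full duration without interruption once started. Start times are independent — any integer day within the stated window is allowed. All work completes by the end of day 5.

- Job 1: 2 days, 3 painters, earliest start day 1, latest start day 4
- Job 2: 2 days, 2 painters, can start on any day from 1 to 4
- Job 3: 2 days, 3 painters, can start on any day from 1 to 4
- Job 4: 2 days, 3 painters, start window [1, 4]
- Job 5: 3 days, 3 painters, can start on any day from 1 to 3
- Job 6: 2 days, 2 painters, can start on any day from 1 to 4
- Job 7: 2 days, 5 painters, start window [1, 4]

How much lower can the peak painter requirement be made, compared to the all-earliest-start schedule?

10

Early-start peak: d1:21  d2:21  d3:3  d4:0  d5:0 ⇒ 21.
Leveled (Job 1@1, Job 2@1, Job 3@1, Job 4@1, Job 5@3, Job 6@3, Job 7@3): d1:11  d2:11  d3:10  d4:10  d5:3 ⇒ 11.
Reduction 21 − 11 = 10.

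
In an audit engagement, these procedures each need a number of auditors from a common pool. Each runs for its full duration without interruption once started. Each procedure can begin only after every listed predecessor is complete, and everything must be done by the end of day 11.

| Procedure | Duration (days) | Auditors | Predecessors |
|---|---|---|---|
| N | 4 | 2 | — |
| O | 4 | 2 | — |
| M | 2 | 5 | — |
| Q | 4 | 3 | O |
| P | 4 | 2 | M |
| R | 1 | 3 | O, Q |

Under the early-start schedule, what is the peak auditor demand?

Early-start schedule: N@1, O@1, M@1, Q@5, P@3, R@9.
Load per day: day 1: 9, day 2: 9, day 3: 6, day 4: 6, day 5: 5, day 6: 5, day 7: 3, day 8: 3, day 9: 3, day 10: 0, day 11: 0.
Peak is 9.

9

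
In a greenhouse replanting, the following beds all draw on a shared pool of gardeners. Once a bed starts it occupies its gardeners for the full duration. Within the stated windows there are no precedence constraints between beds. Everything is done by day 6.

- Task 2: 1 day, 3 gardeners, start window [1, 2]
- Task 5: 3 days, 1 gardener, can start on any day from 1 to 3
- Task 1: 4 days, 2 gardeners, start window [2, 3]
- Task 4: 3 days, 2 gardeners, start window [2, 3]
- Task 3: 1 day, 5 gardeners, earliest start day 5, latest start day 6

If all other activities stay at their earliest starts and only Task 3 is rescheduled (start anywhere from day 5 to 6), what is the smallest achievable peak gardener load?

Task 3@5: d1:4  d2:5  d3:5  d4:4  d5:7  d6:0 → peak 7
Task 3@6: d1:4  d2:5  d3:5  d4:4  d5:2  d6:5 → peak 5
Best is Task 3@6, peak 5.

5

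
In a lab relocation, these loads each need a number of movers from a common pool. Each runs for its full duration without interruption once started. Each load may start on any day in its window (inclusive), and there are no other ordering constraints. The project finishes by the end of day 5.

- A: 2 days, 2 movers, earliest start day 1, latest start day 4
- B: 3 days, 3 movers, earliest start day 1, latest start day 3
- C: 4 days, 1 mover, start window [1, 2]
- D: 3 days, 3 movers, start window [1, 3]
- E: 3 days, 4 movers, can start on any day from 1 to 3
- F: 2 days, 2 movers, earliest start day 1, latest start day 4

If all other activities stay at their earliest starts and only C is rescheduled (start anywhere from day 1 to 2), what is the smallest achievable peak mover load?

C@1: d1:15  d2:15  d3:11  d4:1  d5:0 → peak 15
C@2: d1:14  d2:15  d3:11  d4:1  d5:1 → peak 15
Best is C@1, peak 15.

15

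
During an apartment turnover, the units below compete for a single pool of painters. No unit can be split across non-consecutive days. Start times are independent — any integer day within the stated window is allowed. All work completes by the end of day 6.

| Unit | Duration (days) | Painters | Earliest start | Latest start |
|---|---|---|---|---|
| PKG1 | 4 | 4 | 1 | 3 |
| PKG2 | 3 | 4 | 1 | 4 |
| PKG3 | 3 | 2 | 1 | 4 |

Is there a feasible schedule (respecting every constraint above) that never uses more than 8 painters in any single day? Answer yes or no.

yes

Schedule PKG1@1, PKG2@1, PKG3@4: d1:8  d2:8  d3:8  d4:6  d5:2  d6:2 — peak 8 ≤ 8.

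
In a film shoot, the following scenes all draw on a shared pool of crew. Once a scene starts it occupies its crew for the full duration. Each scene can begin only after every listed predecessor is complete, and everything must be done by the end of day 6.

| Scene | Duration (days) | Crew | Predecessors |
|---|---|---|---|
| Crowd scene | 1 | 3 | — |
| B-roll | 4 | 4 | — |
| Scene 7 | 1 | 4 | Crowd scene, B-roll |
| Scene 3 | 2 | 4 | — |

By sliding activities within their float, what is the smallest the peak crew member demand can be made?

Early-start (Crowd scene@1, B-roll@1, Scene 7@5, Scene 3@1) gives peak 11: d1:11  d2:8  d3:4  d4:4  d5:4  d6:0.
Shift Scene 3→2.
Schedule Crowd scene@1, B-roll@1, Scene 7@5, Scene 3@2: d1:7  d2:8  d3:8  d4:4  d5:4  d6:0 — peak 8.

8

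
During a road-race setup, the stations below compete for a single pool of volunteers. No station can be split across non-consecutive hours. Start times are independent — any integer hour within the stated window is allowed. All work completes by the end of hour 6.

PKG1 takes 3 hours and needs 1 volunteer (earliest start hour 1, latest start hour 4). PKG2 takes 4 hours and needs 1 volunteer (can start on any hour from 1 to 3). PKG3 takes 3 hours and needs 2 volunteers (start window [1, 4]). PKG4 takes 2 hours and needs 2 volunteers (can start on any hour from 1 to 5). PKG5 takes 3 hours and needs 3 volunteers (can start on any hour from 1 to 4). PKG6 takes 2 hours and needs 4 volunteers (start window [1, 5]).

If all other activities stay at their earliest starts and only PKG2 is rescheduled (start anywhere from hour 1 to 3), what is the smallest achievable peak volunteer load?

12

PKG2@1: h1:13  h2:13  h3:7  h4:1  h5:0  h6:0 → peak 13
PKG2@2: h1:12  h2:13  h3:7  h4:1  h5:1  h6:0 → peak 13
PKG2@3: h1:12  h2:12  h3:7  h4:1  h5:1  h6:1 → peak 12
Best is PKG2@3, peak 12.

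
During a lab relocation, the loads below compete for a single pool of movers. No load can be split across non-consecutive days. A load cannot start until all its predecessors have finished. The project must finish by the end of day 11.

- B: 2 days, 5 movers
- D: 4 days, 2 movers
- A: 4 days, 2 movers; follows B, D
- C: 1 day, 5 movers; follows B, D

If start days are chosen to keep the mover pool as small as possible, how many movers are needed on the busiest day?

5

Early-start (B@1, D@1, A@5, C@5) gives peak 7: d1:7  d2:7  d3:2  d4:2  d5:7  d6:2  d7:2  d8:2  d9:0  d10:0  d11:0.
Shift D→3, A→7, C→11.
Schedule B@1, D@3, A@7, C@11: d1:5  d2:5  d3:2  d4:2  d5:2  d6:2  d7:2  d8:2  d9:2  d10:2  d11:5 — peak 5.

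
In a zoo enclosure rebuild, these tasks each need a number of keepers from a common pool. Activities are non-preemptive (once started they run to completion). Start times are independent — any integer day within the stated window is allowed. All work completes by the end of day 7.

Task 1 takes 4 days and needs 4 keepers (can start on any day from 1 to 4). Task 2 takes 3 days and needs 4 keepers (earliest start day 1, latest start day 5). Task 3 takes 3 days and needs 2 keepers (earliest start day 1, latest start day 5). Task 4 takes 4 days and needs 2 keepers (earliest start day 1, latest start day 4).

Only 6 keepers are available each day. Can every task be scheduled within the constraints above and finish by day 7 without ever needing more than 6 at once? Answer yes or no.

Schedule Task 1@1, Task 2@5, Task 3@1, Task 4@4: d1:6  d2:6  d3:6  d4:6  d5:6  d6:6  d7:6 — peak 6 ≤ 6.

yes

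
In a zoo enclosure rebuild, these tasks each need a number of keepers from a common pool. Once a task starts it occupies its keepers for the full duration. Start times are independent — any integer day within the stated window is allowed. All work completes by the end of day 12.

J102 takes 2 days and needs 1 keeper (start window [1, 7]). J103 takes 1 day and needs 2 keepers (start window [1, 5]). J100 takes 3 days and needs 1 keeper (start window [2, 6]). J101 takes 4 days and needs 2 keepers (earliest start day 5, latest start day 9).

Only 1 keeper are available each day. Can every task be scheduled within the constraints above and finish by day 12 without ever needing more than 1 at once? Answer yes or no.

no

Total keeper-days = 15; over 12 days the average is 15/12 > 1, so some day must exceed 1.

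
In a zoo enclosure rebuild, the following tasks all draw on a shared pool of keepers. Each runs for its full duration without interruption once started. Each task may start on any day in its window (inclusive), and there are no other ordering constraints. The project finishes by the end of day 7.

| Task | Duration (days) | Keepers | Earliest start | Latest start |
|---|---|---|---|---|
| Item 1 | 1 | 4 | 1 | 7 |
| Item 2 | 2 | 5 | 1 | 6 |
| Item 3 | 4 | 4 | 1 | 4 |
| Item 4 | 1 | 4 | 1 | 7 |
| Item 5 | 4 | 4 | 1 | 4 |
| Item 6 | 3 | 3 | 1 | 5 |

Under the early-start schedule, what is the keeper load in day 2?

At early start, day 2 has: Item 2, Item 3, Item 5, Item 6.
Demand: 5 + 4 + 4 + 3 = 16.

16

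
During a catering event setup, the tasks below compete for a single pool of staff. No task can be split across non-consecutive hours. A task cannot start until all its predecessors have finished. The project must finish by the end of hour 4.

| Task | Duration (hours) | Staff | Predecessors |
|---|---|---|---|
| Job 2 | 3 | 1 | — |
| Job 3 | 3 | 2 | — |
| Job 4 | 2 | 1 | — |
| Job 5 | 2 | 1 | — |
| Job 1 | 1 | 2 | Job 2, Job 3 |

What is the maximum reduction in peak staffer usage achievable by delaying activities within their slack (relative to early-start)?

1

Early-start peak: h1:5  h2:5  h3:3  h4:2 ⇒ 5.
Leveled (Job 2@1, Job 3@1, Job 4@1, Job 5@3, Job 1@4): h1:4  h2:4  h3:4  h4:3 ⇒ 4.
Reduction 5 − 4 = 1.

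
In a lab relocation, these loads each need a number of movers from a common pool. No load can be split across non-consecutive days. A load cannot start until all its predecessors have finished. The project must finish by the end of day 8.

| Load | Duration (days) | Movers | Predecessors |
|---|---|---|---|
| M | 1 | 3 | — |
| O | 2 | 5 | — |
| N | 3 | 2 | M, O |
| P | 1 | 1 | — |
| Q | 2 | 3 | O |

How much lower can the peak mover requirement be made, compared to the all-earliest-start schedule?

4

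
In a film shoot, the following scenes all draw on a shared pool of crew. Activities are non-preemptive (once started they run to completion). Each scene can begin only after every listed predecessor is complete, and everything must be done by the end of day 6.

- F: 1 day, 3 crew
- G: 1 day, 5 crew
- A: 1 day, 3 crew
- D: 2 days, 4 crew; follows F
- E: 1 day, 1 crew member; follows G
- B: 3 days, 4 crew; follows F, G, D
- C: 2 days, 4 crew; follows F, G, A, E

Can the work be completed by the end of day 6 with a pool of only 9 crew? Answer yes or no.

yes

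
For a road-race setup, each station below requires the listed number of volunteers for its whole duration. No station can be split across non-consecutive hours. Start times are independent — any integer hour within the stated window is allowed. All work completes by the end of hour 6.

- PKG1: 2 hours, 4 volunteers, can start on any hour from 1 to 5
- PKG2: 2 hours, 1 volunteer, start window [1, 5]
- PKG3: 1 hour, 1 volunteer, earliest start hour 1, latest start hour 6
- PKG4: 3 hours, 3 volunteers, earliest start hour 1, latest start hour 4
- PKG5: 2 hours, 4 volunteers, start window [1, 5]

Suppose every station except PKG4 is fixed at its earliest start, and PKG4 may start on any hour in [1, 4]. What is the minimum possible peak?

10

PKG4@1: h1:13  h2:12  h3:3  h4:0  h5:0  h6:0 → peak 13
PKG4@2: h1:10  h2:12  h3:3  h4:3  h5:0  h6:0 → peak 12
PKG4@3: h1:10  h2:9  h3:3  h4:3  h5:3  h6:0 → peak 10
PKG4@4: h1:10  h2:9  h3:0  h4:3  h5:3  h6:3 → peak 10
Best is PKG4@3, peak 10.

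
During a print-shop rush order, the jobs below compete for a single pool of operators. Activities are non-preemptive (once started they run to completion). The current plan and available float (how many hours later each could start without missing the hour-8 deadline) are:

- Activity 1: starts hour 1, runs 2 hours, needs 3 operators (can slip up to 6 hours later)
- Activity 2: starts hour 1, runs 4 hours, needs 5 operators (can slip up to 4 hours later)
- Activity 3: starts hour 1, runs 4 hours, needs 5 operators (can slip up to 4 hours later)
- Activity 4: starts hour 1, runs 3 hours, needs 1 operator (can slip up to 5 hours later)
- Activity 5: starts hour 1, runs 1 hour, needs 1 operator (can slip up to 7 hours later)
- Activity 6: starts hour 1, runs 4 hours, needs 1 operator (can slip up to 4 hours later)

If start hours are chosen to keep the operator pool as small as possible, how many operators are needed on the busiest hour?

8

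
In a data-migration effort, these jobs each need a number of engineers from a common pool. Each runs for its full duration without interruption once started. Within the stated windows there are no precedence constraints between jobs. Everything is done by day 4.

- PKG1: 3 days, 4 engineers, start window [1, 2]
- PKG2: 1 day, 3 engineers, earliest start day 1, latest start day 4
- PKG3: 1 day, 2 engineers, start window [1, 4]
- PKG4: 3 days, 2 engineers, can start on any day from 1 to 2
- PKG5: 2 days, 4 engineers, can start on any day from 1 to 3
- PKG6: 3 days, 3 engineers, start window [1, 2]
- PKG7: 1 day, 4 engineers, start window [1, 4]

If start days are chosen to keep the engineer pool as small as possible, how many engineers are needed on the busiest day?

13

Early-start (PKG1@1, PKG2@1, PKG3@1, PKG4@1, PKG5@1, PKG6@1, PKG7@1) gives peak 22: d1:22  d2:13  d3:9  d4:0.
Shift PKG5→2, PKG6→2, PKG7→4.
Schedule PKG1@1, PKG2@1, PKG3@1, PKG4@1, PKG5@2, PKG6@2, PKG7@4: d1:11  d2:13  d3:13  d4:7 — peak 13.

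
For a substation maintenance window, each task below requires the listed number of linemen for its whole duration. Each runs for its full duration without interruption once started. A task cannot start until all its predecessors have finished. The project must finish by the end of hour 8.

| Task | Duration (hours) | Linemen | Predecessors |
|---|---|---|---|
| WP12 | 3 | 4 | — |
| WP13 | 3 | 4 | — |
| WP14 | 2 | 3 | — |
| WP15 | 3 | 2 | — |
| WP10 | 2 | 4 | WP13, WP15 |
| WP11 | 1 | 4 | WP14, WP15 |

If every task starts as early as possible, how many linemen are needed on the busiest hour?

Early-start schedule: WP12@1, WP13@1, WP14@1, WP15@1, WP10@4, WP11@4.
Load per hour: hour 1: 13, hour 2: 13, hour 3: 10, hour 4: 8, hour 5: 4, hour 6: 0, hour 7: 0, hour 8: 0.
Peak is 13.

13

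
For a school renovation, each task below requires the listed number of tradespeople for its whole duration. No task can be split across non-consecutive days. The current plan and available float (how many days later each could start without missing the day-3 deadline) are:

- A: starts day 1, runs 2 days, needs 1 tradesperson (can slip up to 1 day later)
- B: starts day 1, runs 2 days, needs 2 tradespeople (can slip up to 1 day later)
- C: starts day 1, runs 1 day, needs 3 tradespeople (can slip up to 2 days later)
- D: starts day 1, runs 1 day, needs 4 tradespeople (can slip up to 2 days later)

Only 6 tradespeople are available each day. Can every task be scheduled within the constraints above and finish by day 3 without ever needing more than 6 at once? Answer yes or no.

Schedule A@1, B@2, C@3, D@1: d1:5  d2:3  d3:5 — peak 5 ≤ 6.

yes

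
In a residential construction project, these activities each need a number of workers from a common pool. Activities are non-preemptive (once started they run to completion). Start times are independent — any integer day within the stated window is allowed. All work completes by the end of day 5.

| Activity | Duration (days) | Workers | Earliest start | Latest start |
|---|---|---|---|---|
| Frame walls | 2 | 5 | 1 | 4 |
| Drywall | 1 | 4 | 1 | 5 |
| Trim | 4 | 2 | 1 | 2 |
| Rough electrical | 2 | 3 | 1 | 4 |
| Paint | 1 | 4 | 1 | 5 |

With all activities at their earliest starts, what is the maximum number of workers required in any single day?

18

Early-start schedule: Frame walls@1, Drywall@1, Trim@1, Rough electrical@1, Paint@1.
Load per day: day 1: 18, day 2: 10, day 3: 2, day 4: 2, day 5: 0.
Peak is 18.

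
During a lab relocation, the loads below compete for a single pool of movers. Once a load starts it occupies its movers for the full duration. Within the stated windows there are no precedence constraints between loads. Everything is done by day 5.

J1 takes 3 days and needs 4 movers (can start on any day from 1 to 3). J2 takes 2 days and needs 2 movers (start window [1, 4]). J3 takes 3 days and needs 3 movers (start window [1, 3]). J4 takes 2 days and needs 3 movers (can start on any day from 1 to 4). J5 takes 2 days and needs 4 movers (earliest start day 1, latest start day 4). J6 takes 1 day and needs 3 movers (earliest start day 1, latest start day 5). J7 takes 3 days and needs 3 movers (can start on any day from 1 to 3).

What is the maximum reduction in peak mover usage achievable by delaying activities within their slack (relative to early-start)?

11

Early-start peak: d1:22  d2:19  d3:10  d4:0  d5:0 ⇒ 22.
Leveled (J1@1, J2@4, J3@1, J4@4, J5@1, J6@4, J7@3): d1:11  d2:11  d3:10  d4:11  d5:8 ⇒ 11.
Reduction 22 − 11 = 11.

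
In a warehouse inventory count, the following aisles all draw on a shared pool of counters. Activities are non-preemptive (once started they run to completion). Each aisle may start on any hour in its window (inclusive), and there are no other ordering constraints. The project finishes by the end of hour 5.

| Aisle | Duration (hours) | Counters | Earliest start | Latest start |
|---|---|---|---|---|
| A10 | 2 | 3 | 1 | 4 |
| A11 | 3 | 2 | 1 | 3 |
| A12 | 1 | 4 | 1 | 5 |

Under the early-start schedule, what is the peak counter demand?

9

Early-start schedule: A10@1, A11@1, A12@1.
Load per hour: hour 1: 9, hour 2: 5, hour 3: 2, hour 4: 0, hour 5: 0.
Peak is 9.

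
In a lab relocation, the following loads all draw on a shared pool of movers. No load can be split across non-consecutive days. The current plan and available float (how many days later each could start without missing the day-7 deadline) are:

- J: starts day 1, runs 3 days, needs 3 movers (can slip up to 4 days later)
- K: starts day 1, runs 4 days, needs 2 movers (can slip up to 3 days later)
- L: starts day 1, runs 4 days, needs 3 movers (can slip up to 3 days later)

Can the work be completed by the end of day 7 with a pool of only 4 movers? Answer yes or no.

Total mover-days = 29; over 7 days the average is 29/7 > 4, so some day must exceed 4.

no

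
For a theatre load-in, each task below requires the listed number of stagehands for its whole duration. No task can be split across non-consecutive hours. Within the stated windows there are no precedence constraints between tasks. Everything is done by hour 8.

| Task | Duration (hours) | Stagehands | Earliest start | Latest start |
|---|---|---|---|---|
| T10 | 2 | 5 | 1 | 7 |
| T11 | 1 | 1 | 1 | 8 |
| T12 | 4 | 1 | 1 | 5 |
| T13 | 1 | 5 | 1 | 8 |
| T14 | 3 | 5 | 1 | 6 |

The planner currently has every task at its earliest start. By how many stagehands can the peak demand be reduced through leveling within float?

Early-start peak: h1:17  h2:11  h3:6  h4:1  h5:0  h6:0  h7:0  h8:0 ⇒ 17.
Leveled (T10@1, T11@1, T12@2, T13@3, T14@4): h1:6  h2:6  h3:6  h4:6  h5:6  h6:5  h7:0  h8:0 ⇒ 6.
Reduction 17 − 6 = 11.

11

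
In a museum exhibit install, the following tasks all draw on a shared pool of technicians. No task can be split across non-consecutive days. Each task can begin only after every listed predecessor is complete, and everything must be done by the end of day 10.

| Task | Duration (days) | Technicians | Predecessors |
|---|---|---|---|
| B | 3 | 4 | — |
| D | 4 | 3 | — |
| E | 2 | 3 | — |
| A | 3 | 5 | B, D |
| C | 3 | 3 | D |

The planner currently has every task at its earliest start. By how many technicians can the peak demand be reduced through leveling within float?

Early-start peak: d1:10  d2:10  d3:7  d4:3  d5:8  d6:8  d7:8  d8:0  d9:0  d10:0 ⇒ 10.
Leveled (B@1, D@1, E@4, A@8, C@5): d1:7  d2:7  d3:7  d4:6  d5:6  d6:3  d7:3  d8:5  d9:5  d10:5 ⇒ 7.
Reduction 10 − 7 = 3.

3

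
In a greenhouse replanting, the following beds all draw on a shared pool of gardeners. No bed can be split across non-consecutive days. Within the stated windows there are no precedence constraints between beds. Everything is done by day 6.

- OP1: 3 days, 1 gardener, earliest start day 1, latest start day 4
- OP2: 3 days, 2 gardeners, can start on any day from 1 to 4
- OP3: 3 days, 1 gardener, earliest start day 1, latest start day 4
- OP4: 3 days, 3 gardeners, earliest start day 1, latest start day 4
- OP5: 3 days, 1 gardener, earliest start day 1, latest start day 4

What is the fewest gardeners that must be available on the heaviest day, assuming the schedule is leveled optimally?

Early-start (OP1@1, OP2@1, OP3@1, OP4@1, OP5@1) gives peak 8: d1:8  d2:8  d3:8  d4:0  d5:0  d6:0.
Shift OP4→4, OP5→4.
Schedule OP1@1, OP2@1, OP3@1, OP4@4, OP5@4: d1:4  d2:4  d3:4  d4:4  d5:4  d6:4 — peak 4.
Total gardener-days = 24 over 6 days ⇒ peak ≥ ⌈24/6⌉ = 4, so 4 is optimal.

4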